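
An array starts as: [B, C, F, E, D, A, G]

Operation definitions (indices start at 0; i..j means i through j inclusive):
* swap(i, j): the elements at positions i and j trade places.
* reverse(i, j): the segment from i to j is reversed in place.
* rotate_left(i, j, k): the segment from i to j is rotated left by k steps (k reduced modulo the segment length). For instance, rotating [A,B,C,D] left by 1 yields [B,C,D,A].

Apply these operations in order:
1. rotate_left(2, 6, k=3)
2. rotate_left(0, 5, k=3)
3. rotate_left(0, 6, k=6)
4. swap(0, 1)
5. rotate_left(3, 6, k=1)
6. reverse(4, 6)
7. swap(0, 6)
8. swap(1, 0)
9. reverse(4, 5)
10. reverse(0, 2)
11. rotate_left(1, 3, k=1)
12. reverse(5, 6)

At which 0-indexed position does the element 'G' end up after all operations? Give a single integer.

Answer: 5

Derivation:
After 1 (rotate_left(2, 6, k=3)): [B, C, A, G, F, E, D]
After 2 (rotate_left(0, 5, k=3)): [G, F, E, B, C, A, D]
After 3 (rotate_left(0, 6, k=6)): [D, G, F, E, B, C, A]
After 4 (swap(0, 1)): [G, D, F, E, B, C, A]
After 5 (rotate_left(3, 6, k=1)): [G, D, F, B, C, A, E]
After 6 (reverse(4, 6)): [G, D, F, B, E, A, C]
After 7 (swap(0, 6)): [C, D, F, B, E, A, G]
After 8 (swap(1, 0)): [D, C, F, B, E, A, G]
After 9 (reverse(4, 5)): [D, C, F, B, A, E, G]
After 10 (reverse(0, 2)): [F, C, D, B, A, E, G]
After 11 (rotate_left(1, 3, k=1)): [F, D, B, C, A, E, G]
After 12 (reverse(5, 6)): [F, D, B, C, A, G, E]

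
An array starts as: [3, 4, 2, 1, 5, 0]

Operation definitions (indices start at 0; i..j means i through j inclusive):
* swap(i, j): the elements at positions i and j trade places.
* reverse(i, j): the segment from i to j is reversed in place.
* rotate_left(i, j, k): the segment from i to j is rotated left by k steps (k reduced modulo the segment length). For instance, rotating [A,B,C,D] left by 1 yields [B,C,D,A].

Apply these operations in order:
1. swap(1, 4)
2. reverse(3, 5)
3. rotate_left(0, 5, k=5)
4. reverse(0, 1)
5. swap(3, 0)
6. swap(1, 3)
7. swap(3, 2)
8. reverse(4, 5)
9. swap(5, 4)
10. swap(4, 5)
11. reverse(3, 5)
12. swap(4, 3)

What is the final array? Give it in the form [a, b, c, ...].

After 1 (swap(1, 4)): [3, 5, 2, 1, 4, 0]
After 2 (reverse(3, 5)): [3, 5, 2, 0, 4, 1]
After 3 (rotate_left(0, 5, k=5)): [1, 3, 5, 2, 0, 4]
After 4 (reverse(0, 1)): [3, 1, 5, 2, 0, 4]
After 5 (swap(3, 0)): [2, 1, 5, 3, 0, 4]
After 6 (swap(1, 3)): [2, 3, 5, 1, 0, 4]
After 7 (swap(3, 2)): [2, 3, 1, 5, 0, 4]
After 8 (reverse(4, 5)): [2, 3, 1, 5, 4, 0]
After 9 (swap(5, 4)): [2, 3, 1, 5, 0, 4]
After 10 (swap(4, 5)): [2, 3, 1, 5, 4, 0]
After 11 (reverse(3, 5)): [2, 3, 1, 0, 4, 5]
After 12 (swap(4, 3)): [2, 3, 1, 4, 0, 5]

Answer: [2, 3, 1, 4, 0, 5]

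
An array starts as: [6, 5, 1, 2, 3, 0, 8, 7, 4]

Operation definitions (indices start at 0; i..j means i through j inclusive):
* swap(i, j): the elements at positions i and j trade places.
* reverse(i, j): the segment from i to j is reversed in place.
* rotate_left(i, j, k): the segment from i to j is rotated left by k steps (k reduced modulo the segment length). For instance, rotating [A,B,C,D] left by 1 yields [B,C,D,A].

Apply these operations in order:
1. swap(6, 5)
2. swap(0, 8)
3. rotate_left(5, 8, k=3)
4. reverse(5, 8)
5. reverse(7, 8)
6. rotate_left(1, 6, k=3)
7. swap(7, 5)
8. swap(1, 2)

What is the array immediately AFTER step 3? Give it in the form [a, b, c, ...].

After 1 (swap(6, 5)): [6, 5, 1, 2, 3, 8, 0, 7, 4]
After 2 (swap(0, 8)): [4, 5, 1, 2, 3, 8, 0, 7, 6]
After 3 (rotate_left(5, 8, k=3)): [4, 5, 1, 2, 3, 6, 8, 0, 7]

Answer: [4, 5, 1, 2, 3, 6, 8, 0, 7]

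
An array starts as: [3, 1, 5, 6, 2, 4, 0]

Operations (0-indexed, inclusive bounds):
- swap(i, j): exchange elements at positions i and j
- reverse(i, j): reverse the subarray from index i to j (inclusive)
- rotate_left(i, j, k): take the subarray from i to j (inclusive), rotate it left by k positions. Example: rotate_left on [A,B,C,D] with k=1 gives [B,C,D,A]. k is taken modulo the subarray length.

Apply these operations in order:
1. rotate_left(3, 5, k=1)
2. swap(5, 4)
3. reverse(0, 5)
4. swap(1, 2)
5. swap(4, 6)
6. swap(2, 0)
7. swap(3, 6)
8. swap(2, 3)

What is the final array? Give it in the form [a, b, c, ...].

Answer: [6, 2, 1, 4, 0, 3, 5]

Derivation:
After 1 (rotate_left(3, 5, k=1)): [3, 1, 5, 2, 4, 6, 0]
After 2 (swap(5, 4)): [3, 1, 5, 2, 6, 4, 0]
After 3 (reverse(0, 5)): [4, 6, 2, 5, 1, 3, 0]
After 4 (swap(1, 2)): [4, 2, 6, 5, 1, 3, 0]
After 5 (swap(4, 6)): [4, 2, 6, 5, 0, 3, 1]
After 6 (swap(2, 0)): [6, 2, 4, 5, 0, 3, 1]
After 7 (swap(3, 6)): [6, 2, 4, 1, 0, 3, 5]
After 8 (swap(2, 3)): [6, 2, 1, 4, 0, 3, 5]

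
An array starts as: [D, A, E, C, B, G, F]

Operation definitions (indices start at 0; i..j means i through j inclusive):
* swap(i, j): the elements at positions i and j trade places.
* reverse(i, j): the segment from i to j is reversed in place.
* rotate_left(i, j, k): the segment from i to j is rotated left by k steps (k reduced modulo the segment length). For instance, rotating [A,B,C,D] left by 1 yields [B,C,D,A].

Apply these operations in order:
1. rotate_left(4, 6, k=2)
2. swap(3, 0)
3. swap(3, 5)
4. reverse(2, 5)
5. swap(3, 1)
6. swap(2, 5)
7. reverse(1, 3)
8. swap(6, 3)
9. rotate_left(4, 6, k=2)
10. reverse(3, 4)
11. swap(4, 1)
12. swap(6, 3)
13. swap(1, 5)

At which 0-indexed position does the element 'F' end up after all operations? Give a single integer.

Answer: 6

Derivation:
After 1 (rotate_left(4, 6, k=2)): [D, A, E, C, F, B, G]
After 2 (swap(3, 0)): [C, A, E, D, F, B, G]
After 3 (swap(3, 5)): [C, A, E, B, F, D, G]
After 4 (reverse(2, 5)): [C, A, D, F, B, E, G]
After 5 (swap(3, 1)): [C, F, D, A, B, E, G]
After 6 (swap(2, 5)): [C, F, E, A, B, D, G]
After 7 (reverse(1, 3)): [C, A, E, F, B, D, G]
After 8 (swap(6, 3)): [C, A, E, G, B, D, F]
After 9 (rotate_left(4, 6, k=2)): [C, A, E, G, F, B, D]
After 10 (reverse(3, 4)): [C, A, E, F, G, B, D]
After 11 (swap(4, 1)): [C, G, E, F, A, B, D]
After 12 (swap(6, 3)): [C, G, E, D, A, B, F]
After 13 (swap(1, 5)): [C, B, E, D, A, G, F]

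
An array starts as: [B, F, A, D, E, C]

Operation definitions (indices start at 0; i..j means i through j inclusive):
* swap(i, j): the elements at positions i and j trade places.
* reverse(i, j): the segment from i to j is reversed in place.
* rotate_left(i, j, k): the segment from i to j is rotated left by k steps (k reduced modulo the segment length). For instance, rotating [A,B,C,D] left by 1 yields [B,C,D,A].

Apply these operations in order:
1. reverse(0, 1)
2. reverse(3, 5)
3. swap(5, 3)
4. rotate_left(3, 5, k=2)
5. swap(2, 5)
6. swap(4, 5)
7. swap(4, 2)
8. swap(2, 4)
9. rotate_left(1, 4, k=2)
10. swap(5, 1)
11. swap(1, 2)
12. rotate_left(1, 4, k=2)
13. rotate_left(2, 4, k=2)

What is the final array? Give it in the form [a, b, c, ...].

Answer: [F, B, D, E, A, C]

Derivation:
After 1 (reverse(0, 1)): [F, B, A, D, E, C]
After 2 (reverse(3, 5)): [F, B, A, C, E, D]
After 3 (swap(5, 3)): [F, B, A, D, E, C]
After 4 (rotate_left(3, 5, k=2)): [F, B, A, C, D, E]
After 5 (swap(2, 5)): [F, B, E, C, D, A]
After 6 (swap(4, 5)): [F, B, E, C, A, D]
After 7 (swap(4, 2)): [F, B, A, C, E, D]
After 8 (swap(2, 4)): [F, B, E, C, A, D]
After 9 (rotate_left(1, 4, k=2)): [F, C, A, B, E, D]
After 10 (swap(5, 1)): [F, D, A, B, E, C]
After 11 (swap(1, 2)): [F, A, D, B, E, C]
After 12 (rotate_left(1, 4, k=2)): [F, B, E, A, D, C]
After 13 (rotate_left(2, 4, k=2)): [F, B, D, E, A, C]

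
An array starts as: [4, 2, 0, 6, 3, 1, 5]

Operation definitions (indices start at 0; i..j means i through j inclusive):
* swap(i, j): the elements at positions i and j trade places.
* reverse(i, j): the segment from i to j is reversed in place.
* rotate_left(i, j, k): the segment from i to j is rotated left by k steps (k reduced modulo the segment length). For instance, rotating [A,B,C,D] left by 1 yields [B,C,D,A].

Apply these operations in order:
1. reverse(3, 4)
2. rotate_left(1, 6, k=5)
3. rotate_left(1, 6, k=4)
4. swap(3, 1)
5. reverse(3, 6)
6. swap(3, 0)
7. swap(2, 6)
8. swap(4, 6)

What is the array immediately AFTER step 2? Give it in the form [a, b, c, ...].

Answer: [4, 5, 2, 0, 3, 6, 1]

Derivation:
After 1 (reverse(3, 4)): [4, 2, 0, 3, 6, 1, 5]
After 2 (rotate_left(1, 6, k=5)): [4, 5, 2, 0, 3, 6, 1]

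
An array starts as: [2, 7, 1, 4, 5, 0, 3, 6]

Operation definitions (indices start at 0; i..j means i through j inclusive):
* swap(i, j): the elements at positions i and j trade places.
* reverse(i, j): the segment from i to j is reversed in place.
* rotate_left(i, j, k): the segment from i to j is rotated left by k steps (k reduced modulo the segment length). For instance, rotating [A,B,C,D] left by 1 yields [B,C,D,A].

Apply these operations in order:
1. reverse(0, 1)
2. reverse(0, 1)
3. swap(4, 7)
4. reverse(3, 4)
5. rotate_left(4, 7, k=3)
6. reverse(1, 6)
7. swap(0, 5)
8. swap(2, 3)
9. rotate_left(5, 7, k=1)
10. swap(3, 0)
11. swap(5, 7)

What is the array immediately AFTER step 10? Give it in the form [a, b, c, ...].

Answer: [4, 0, 5, 1, 6, 7, 3, 2]

Derivation:
After 1 (reverse(0, 1)): [7, 2, 1, 4, 5, 0, 3, 6]
After 2 (reverse(0, 1)): [2, 7, 1, 4, 5, 0, 3, 6]
After 3 (swap(4, 7)): [2, 7, 1, 4, 6, 0, 3, 5]
After 4 (reverse(3, 4)): [2, 7, 1, 6, 4, 0, 3, 5]
After 5 (rotate_left(4, 7, k=3)): [2, 7, 1, 6, 5, 4, 0, 3]
After 6 (reverse(1, 6)): [2, 0, 4, 5, 6, 1, 7, 3]
After 7 (swap(0, 5)): [1, 0, 4, 5, 6, 2, 7, 3]
After 8 (swap(2, 3)): [1, 0, 5, 4, 6, 2, 7, 3]
After 9 (rotate_left(5, 7, k=1)): [1, 0, 5, 4, 6, 7, 3, 2]
After 10 (swap(3, 0)): [4, 0, 5, 1, 6, 7, 3, 2]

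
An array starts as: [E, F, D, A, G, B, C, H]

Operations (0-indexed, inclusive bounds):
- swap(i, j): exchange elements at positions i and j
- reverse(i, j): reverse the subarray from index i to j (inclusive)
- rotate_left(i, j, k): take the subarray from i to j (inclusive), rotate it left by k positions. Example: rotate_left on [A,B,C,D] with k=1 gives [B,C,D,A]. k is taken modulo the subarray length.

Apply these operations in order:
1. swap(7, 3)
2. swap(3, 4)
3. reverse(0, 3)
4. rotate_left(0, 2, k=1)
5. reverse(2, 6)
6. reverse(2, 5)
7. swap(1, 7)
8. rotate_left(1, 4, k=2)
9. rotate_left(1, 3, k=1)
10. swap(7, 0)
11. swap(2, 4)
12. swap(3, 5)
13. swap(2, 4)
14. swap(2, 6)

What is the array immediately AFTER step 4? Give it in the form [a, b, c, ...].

After 1 (swap(7, 3)): [E, F, D, H, G, B, C, A]
After 2 (swap(3, 4)): [E, F, D, G, H, B, C, A]
After 3 (reverse(0, 3)): [G, D, F, E, H, B, C, A]
After 4 (rotate_left(0, 2, k=1)): [D, F, G, E, H, B, C, A]

Answer: [D, F, G, E, H, B, C, A]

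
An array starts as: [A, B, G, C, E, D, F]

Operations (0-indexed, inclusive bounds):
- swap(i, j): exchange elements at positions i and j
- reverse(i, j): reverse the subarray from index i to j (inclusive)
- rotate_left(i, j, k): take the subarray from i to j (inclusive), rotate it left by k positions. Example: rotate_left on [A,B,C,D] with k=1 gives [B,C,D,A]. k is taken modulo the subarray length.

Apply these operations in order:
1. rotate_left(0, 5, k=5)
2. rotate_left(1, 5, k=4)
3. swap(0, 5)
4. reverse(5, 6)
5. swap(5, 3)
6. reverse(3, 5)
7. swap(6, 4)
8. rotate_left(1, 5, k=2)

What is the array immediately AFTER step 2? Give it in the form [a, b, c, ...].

Answer: [D, E, A, B, G, C, F]

Derivation:
After 1 (rotate_left(0, 5, k=5)): [D, A, B, G, C, E, F]
After 2 (rotate_left(1, 5, k=4)): [D, E, A, B, G, C, F]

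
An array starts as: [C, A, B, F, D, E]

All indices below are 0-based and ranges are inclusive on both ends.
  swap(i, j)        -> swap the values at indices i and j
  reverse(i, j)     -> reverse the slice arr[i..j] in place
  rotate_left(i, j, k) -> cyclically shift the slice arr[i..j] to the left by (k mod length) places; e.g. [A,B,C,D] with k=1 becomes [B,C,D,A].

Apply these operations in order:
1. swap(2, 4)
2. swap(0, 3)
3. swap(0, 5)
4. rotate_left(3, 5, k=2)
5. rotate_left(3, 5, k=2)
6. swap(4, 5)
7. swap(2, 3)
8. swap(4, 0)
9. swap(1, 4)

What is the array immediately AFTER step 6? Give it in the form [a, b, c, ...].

Answer: [E, A, D, B, C, F]

Derivation:
After 1 (swap(2, 4)): [C, A, D, F, B, E]
After 2 (swap(0, 3)): [F, A, D, C, B, E]
After 3 (swap(0, 5)): [E, A, D, C, B, F]
After 4 (rotate_left(3, 5, k=2)): [E, A, D, F, C, B]
After 5 (rotate_left(3, 5, k=2)): [E, A, D, B, F, C]
After 6 (swap(4, 5)): [E, A, D, B, C, F]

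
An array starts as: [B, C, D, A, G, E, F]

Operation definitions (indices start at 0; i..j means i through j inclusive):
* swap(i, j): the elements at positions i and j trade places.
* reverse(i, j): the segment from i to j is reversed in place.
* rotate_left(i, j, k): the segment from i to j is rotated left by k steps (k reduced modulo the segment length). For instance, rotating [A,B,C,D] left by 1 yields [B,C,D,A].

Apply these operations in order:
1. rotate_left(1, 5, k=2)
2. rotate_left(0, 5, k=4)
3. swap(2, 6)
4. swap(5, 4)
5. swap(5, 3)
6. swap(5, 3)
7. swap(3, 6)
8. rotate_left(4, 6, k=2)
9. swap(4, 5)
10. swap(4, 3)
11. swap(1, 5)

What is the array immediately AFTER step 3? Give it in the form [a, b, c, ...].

Answer: [C, D, F, A, G, E, B]

Derivation:
After 1 (rotate_left(1, 5, k=2)): [B, A, G, E, C, D, F]
After 2 (rotate_left(0, 5, k=4)): [C, D, B, A, G, E, F]
After 3 (swap(2, 6)): [C, D, F, A, G, E, B]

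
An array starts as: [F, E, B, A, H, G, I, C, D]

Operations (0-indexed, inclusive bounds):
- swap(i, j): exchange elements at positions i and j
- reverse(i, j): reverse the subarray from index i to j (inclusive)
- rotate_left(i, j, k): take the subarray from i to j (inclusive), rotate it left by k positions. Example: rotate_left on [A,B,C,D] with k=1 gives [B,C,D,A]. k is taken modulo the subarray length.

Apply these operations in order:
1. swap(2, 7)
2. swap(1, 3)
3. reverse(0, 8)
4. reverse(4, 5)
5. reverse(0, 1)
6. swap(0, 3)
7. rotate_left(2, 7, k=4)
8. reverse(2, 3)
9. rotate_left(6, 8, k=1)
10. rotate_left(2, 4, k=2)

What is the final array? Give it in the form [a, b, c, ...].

Answer: [G, D, I, A, C, B, H, F, E]

Derivation:
After 1 (swap(2, 7)): [F, E, C, A, H, G, I, B, D]
After 2 (swap(1, 3)): [F, A, C, E, H, G, I, B, D]
After 3 (reverse(0, 8)): [D, B, I, G, H, E, C, A, F]
After 4 (reverse(4, 5)): [D, B, I, G, E, H, C, A, F]
After 5 (reverse(0, 1)): [B, D, I, G, E, H, C, A, F]
After 6 (swap(0, 3)): [G, D, I, B, E, H, C, A, F]
After 7 (rotate_left(2, 7, k=4)): [G, D, C, A, I, B, E, H, F]
After 8 (reverse(2, 3)): [G, D, A, C, I, B, E, H, F]
After 9 (rotate_left(6, 8, k=1)): [G, D, A, C, I, B, H, F, E]
After 10 (rotate_left(2, 4, k=2)): [G, D, I, A, C, B, H, F, E]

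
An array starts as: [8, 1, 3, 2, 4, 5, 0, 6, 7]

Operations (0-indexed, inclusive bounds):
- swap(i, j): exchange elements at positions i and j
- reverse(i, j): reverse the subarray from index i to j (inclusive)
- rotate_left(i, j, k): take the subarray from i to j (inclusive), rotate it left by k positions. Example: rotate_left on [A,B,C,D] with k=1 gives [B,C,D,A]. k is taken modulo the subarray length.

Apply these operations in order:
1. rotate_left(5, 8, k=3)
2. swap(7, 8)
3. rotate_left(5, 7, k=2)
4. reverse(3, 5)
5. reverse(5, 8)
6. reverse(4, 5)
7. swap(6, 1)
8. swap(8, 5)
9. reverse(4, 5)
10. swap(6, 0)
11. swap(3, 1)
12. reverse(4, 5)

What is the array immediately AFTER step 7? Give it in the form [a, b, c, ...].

After 1 (rotate_left(5, 8, k=3)): [8, 1, 3, 2, 4, 7, 5, 0, 6]
After 2 (swap(7, 8)): [8, 1, 3, 2, 4, 7, 5, 6, 0]
After 3 (rotate_left(5, 7, k=2)): [8, 1, 3, 2, 4, 6, 7, 5, 0]
After 4 (reverse(3, 5)): [8, 1, 3, 6, 4, 2, 7, 5, 0]
After 5 (reverse(5, 8)): [8, 1, 3, 6, 4, 0, 5, 7, 2]
After 6 (reverse(4, 5)): [8, 1, 3, 6, 0, 4, 5, 7, 2]
After 7 (swap(6, 1)): [8, 5, 3, 6, 0, 4, 1, 7, 2]

Answer: [8, 5, 3, 6, 0, 4, 1, 7, 2]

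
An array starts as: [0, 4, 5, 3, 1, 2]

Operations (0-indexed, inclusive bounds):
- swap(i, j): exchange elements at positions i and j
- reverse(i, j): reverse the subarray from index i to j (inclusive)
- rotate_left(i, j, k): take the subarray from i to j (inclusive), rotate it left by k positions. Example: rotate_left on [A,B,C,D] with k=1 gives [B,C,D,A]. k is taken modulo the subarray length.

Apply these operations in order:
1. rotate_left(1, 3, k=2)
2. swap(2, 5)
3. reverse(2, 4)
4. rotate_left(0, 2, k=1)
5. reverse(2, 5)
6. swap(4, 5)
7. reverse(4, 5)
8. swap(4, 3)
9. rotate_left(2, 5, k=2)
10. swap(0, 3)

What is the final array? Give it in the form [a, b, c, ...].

After 1 (rotate_left(1, 3, k=2)): [0, 3, 4, 5, 1, 2]
After 2 (swap(2, 5)): [0, 3, 2, 5, 1, 4]
After 3 (reverse(2, 4)): [0, 3, 1, 5, 2, 4]
After 4 (rotate_left(0, 2, k=1)): [3, 1, 0, 5, 2, 4]
After 5 (reverse(2, 5)): [3, 1, 4, 2, 5, 0]
After 6 (swap(4, 5)): [3, 1, 4, 2, 0, 5]
After 7 (reverse(4, 5)): [3, 1, 4, 2, 5, 0]
After 8 (swap(4, 3)): [3, 1, 4, 5, 2, 0]
After 9 (rotate_left(2, 5, k=2)): [3, 1, 2, 0, 4, 5]
After 10 (swap(0, 3)): [0, 1, 2, 3, 4, 5]

Answer: [0, 1, 2, 3, 4, 5]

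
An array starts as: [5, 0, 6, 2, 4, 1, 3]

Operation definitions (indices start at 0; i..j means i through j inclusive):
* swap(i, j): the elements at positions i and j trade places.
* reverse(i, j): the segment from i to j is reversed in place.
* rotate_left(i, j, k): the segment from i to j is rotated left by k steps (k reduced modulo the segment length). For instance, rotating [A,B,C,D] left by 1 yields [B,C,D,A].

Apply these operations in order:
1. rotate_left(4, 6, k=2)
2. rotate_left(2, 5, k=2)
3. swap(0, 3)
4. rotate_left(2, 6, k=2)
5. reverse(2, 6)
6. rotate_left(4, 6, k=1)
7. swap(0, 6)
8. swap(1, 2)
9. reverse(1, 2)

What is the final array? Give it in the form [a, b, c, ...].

Answer: [1, 0, 5, 3, 2, 6, 4]

Derivation:
After 1 (rotate_left(4, 6, k=2)): [5, 0, 6, 2, 3, 4, 1]
After 2 (rotate_left(2, 5, k=2)): [5, 0, 3, 4, 6, 2, 1]
After 3 (swap(0, 3)): [4, 0, 3, 5, 6, 2, 1]
After 4 (rotate_left(2, 6, k=2)): [4, 0, 6, 2, 1, 3, 5]
After 5 (reverse(2, 6)): [4, 0, 5, 3, 1, 2, 6]
After 6 (rotate_left(4, 6, k=1)): [4, 0, 5, 3, 2, 6, 1]
After 7 (swap(0, 6)): [1, 0, 5, 3, 2, 6, 4]
After 8 (swap(1, 2)): [1, 5, 0, 3, 2, 6, 4]
After 9 (reverse(1, 2)): [1, 0, 5, 3, 2, 6, 4]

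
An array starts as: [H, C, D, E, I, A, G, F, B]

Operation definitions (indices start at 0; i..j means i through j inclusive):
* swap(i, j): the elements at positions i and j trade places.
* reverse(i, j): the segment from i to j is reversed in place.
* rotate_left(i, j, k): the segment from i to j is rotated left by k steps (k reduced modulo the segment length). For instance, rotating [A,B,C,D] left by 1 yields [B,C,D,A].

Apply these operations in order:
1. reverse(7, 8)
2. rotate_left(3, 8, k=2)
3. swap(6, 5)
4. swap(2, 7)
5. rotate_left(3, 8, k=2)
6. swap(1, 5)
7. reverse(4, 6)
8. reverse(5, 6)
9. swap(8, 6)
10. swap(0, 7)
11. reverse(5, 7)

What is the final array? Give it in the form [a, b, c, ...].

After 1 (reverse(7, 8)): [H, C, D, E, I, A, G, B, F]
After 2 (rotate_left(3, 8, k=2)): [H, C, D, A, G, B, F, E, I]
After 3 (swap(6, 5)): [H, C, D, A, G, F, B, E, I]
After 4 (swap(2, 7)): [H, C, E, A, G, F, B, D, I]
After 5 (rotate_left(3, 8, k=2)): [H, C, E, F, B, D, I, A, G]
After 6 (swap(1, 5)): [H, D, E, F, B, C, I, A, G]
After 7 (reverse(4, 6)): [H, D, E, F, I, C, B, A, G]
After 8 (reverse(5, 6)): [H, D, E, F, I, B, C, A, G]
After 9 (swap(8, 6)): [H, D, E, F, I, B, G, A, C]
After 10 (swap(0, 7)): [A, D, E, F, I, B, G, H, C]
After 11 (reverse(5, 7)): [A, D, E, F, I, H, G, B, C]

Answer: [A, D, E, F, I, H, G, B, C]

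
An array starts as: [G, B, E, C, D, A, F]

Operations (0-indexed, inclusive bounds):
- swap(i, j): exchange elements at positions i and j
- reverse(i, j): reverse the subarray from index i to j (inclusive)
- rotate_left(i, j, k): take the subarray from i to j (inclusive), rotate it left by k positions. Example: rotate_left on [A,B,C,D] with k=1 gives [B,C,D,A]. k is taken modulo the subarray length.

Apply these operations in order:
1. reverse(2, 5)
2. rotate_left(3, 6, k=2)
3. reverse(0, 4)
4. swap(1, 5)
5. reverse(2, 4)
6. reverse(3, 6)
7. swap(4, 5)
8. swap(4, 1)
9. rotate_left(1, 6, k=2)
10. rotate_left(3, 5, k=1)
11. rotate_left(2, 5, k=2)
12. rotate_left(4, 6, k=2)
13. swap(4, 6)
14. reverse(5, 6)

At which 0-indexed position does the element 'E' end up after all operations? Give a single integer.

Answer: 3

Derivation:
After 1 (reverse(2, 5)): [G, B, A, D, C, E, F]
After 2 (rotate_left(3, 6, k=2)): [G, B, A, E, F, D, C]
After 3 (reverse(0, 4)): [F, E, A, B, G, D, C]
After 4 (swap(1, 5)): [F, D, A, B, G, E, C]
After 5 (reverse(2, 4)): [F, D, G, B, A, E, C]
After 6 (reverse(3, 6)): [F, D, G, C, E, A, B]
After 7 (swap(4, 5)): [F, D, G, C, A, E, B]
After 8 (swap(4, 1)): [F, A, G, C, D, E, B]
After 9 (rotate_left(1, 6, k=2)): [F, C, D, E, B, A, G]
After 10 (rotate_left(3, 5, k=1)): [F, C, D, B, A, E, G]
After 11 (rotate_left(2, 5, k=2)): [F, C, A, E, D, B, G]
After 12 (rotate_left(4, 6, k=2)): [F, C, A, E, G, D, B]
After 13 (swap(4, 6)): [F, C, A, E, B, D, G]
After 14 (reverse(5, 6)): [F, C, A, E, B, G, D]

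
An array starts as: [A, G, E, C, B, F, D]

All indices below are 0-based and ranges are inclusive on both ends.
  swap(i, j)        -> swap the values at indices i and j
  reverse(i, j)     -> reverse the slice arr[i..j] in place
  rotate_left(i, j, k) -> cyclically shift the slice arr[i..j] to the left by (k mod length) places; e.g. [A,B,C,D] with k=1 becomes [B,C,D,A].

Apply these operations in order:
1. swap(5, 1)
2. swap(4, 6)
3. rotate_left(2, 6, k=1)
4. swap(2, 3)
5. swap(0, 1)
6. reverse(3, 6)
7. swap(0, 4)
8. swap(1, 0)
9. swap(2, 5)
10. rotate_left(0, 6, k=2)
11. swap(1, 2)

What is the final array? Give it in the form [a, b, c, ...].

Answer: [G, F, E, D, C, A, B]

Derivation:
After 1 (swap(5, 1)): [A, F, E, C, B, G, D]
After 2 (swap(4, 6)): [A, F, E, C, D, G, B]
After 3 (rotate_left(2, 6, k=1)): [A, F, C, D, G, B, E]
After 4 (swap(2, 3)): [A, F, D, C, G, B, E]
After 5 (swap(0, 1)): [F, A, D, C, G, B, E]
After 6 (reverse(3, 6)): [F, A, D, E, B, G, C]
After 7 (swap(0, 4)): [B, A, D, E, F, G, C]
After 8 (swap(1, 0)): [A, B, D, E, F, G, C]
After 9 (swap(2, 5)): [A, B, G, E, F, D, C]
After 10 (rotate_left(0, 6, k=2)): [G, E, F, D, C, A, B]
After 11 (swap(1, 2)): [G, F, E, D, C, A, B]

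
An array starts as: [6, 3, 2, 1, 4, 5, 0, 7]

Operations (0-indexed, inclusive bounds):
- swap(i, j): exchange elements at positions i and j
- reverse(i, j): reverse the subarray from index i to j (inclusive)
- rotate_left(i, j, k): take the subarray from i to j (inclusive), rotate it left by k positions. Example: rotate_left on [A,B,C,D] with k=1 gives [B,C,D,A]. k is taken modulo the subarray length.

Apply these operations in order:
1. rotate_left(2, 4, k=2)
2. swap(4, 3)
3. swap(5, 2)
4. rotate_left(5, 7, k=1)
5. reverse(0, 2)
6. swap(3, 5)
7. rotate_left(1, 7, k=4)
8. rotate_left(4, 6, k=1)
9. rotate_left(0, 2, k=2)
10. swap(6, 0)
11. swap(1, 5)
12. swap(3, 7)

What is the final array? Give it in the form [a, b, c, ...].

After 1 (rotate_left(2, 4, k=2)): [6, 3, 4, 2, 1, 5, 0, 7]
After 2 (swap(4, 3)): [6, 3, 4, 1, 2, 5, 0, 7]
After 3 (swap(5, 2)): [6, 3, 5, 1, 2, 4, 0, 7]
After 4 (rotate_left(5, 7, k=1)): [6, 3, 5, 1, 2, 0, 7, 4]
After 5 (reverse(0, 2)): [5, 3, 6, 1, 2, 0, 7, 4]
After 6 (swap(3, 5)): [5, 3, 6, 0, 2, 1, 7, 4]
After 7 (rotate_left(1, 7, k=4)): [5, 1, 7, 4, 3, 6, 0, 2]
After 8 (rotate_left(4, 6, k=1)): [5, 1, 7, 4, 6, 0, 3, 2]
After 9 (rotate_left(0, 2, k=2)): [7, 5, 1, 4, 6, 0, 3, 2]
After 10 (swap(6, 0)): [3, 5, 1, 4, 6, 0, 7, 2]
After 11 (swap(1, 5)): [3, 0, 1, 4, 6, 5, 7, 2]
After 12 (swap(3, 7)): [3, 0, 1, 2, 6, 5, 7, 4]

Answer: [3, 0, 1, 2, 6, 5, 7, 4]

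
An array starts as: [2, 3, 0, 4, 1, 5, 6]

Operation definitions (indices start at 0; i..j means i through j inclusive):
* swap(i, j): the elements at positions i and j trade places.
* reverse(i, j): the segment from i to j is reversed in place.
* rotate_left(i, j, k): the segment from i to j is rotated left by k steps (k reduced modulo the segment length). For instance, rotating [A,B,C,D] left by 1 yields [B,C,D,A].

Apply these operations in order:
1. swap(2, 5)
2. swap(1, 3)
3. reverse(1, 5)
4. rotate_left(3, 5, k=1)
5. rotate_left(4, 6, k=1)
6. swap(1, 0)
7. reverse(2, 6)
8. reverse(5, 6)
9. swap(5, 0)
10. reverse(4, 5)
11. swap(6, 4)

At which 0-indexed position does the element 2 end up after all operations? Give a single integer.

After 1 (swap(2, 5)): [2, 3, 5, 4, 1, 0, 6]
After 2 (swap(1, 3)): [2, 4, 5, 3, 1, 0, 6]
After 3 (reverse(1, 5)): [2, 0, 1, 3, 5, 4, 6]
After 4 (rotate_left(3, 5, k=1)): [2, 0, 1, 5, 4, 3, 6]
After 5 (rotate_left(4, 6, k=1)): [2, 0, 1, 5, 3, 6, 4]
After 6 (swap(1, 0)): [0, 2, 1, 5, 3, 6, 4]
After 7 (reverse(2, 6)): [0, 2, 4, 6, 3, 5, 1]
After 8 (reverse(5, 6)): [0, 2, 4, 6, 3, 1, 5]
After 9 (swap(5, 0)): [1, 2, 4, 6, 3, 0, 5]
After 10 (reverse(4, 5)): [1, 2, 4, 6, 0, 3, 5]
After 11 (swap(6, 4)): [1, 2, 4, 6, 5, 3, 0]

Answer: 1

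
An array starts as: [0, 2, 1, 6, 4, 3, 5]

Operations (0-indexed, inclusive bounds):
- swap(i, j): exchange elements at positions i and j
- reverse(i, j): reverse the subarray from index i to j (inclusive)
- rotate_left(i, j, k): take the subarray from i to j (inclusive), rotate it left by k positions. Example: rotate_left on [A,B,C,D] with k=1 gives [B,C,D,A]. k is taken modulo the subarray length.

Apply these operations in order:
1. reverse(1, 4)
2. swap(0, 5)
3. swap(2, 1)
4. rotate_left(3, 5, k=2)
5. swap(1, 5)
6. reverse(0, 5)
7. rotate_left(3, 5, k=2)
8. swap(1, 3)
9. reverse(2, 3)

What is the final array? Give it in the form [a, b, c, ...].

After 1 (reverse(1, 4)): [0, 4, 6, 1, 2, 3, 5]
After 2 (swap(0, 5)): [3, 4, 6, 1, 2, 0, 5]
After 3 (swap(2, 1)): [3, 6, 4, 1, 2, 0, 5]
After 4 (rotate_left(3, 5, k=2)): [3, 6, 4, 0, 1, 2, 5]
After 5 (swap(1, 5)): [3, 2, 4, 0, 1, 6, 5]
After 6 (reverse(0, 5)): [6, 1, 0, 4, 2, 3, 5]
After 7 (rotate_left(3, 5, k=2)): [6, 1, 0, 3, 4, 2, 5]
After 8 (swap(1, 3)): [6, 3, 0, 1, 4, 2, 5]
After 9 (reverse(2, 3)): [6, 3, 1, 0, 4, 2, 5]

Answer: [6, 3, 1, 0, 4, 2, 5]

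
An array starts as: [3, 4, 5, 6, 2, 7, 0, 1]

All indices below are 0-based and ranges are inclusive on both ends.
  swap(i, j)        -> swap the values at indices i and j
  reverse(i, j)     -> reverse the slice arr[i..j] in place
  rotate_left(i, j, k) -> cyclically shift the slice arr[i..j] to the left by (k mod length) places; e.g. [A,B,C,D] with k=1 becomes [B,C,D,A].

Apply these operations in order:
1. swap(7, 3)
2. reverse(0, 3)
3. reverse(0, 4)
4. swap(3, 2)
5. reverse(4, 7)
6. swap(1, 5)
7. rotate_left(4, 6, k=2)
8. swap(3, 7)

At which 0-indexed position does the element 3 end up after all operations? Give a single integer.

Answer: 6

Derivation:
After 1 (swap(7, 3)): [3, 4, 5, 1, 2, 7, 0, 6]
After 2 (reverse(0, 3)): [1, 5, 4, 3, 2, 7, 0, 6]
After 3 (reverse(0, 4)): [2, 3, 4, 5, 1, 7, 0, 6]
After 4 (swap(3, 2)): [2, 3, 5, 4, 1, 7, 0, 6]
After 5 (reverse(4, 7)): [2, 3, 5, 4, 6, 0, 7, 1]
After 6 (swap(1, 5)): [2, 0, 5, 4, 6, 3, 7, 1]
After 7 (rotate_left(4, 6, k=2)): [2, 0, 5, 4, 7, 6, 3, 1]
After 8 (swap(3, 7)): [2, 0, 5, 1, 7, 6, 3, 4]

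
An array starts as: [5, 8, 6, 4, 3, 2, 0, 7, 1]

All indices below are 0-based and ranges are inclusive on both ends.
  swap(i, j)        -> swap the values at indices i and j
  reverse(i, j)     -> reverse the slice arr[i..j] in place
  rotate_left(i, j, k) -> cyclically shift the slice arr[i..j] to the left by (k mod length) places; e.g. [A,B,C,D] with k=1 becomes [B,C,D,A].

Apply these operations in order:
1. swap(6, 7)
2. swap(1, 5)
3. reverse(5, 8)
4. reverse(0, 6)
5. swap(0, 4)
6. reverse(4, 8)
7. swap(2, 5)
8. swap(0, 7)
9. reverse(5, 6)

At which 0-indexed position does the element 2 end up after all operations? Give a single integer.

After 1 (swap(6, 7)): [5, 8, 6, 4, 3, 2, 7, 0, 1]
After 2 (swap(1, 5)): [5, 2, 6, 4, 3, 8, 7, 0, 1]
After 3 (reverse(5, 8)): [5, 2, 6, 4, 3, 1, 0, 7, 8]
After 4 (reverse(0, 6)): [0, 1, 3, 4, 6, 2, 5, 7, 8]
After 5 (swap(0, 4)): [6, 1, 3, 4, 0, 2, 5, 7, 8]
After 6 (reverse(4, 8)): [6, 1, 3, 4, 8, 7, 5, 2, 0]
After 7 (swap(2, 5)): [6, 1, 7, 4, 8, 3, 5, 2, 0]
After 8 (swap(0, 7)): [2, 1, 7, 4, 8, 3, 5, 6, 0]
After 9 (reverse(5, 6)): [2, 1, 7, 4, 8, 5, 3, 6, 0]

Answer: 0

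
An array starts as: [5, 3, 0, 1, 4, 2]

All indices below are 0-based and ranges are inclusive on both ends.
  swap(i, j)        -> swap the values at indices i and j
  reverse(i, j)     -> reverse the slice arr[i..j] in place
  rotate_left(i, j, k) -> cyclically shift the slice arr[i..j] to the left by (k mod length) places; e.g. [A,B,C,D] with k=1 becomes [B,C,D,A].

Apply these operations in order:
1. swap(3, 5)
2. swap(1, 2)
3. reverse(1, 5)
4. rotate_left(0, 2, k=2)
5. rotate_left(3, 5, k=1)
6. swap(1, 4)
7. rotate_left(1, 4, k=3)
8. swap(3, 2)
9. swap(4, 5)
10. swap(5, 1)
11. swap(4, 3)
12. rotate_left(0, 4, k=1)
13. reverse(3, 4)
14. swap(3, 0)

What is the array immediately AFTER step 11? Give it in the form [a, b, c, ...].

After 1 (swap(3, 5)): [5, 3, 0, 2, 4, 1]
After 2 (swap(1, 2)): [5, 0, 3, 2, 4, 1]
After 3 (reverse(1, 5)): [5, 1, 4, 2, 3, 0]
After 4 (rotate_left(0, 2, k=2)): [4, 5, 1, 2, 3, 0]
After 5 (rotate_left(3, 5, k=1)): [4, 5, 1, 3, 0, 2]
After 6 (swap(1, 4)): [4, 0, 1, 3, 5, 2]
After 7 (rotate_left(1, 4, k=3)): [4, 5, 0, 1, 3, 2]
After 8 (swap(3, 2)): [4, 5, 1, 0, 3, 2]
After 9 (swap(4, 5)): [4, 5, 1, 0, 2, 3]
After 10 (swap(5, 1)): [4, 3, 1, 0, 2, 5]
After 11 (swap(4, 3)): [4, 3, 1, 2, 0, 5]

Answer: [4, 3, 1, 2, 0, 5]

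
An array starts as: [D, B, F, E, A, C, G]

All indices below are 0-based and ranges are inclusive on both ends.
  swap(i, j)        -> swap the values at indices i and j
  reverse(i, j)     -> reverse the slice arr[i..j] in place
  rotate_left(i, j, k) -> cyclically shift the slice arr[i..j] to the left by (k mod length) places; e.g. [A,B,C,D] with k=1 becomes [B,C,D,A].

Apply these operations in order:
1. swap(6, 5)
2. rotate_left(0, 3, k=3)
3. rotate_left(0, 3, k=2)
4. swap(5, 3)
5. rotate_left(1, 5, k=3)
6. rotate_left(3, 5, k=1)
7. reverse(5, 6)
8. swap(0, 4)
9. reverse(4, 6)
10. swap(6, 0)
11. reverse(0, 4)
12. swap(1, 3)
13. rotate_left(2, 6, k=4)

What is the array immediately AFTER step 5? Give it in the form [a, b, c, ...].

Answer: [B, A, D, F, E, G, C]

Derivation:
After 1 (swap(6, 5)): [D, B, F, E, A, G, C]
After 2 (rotate_left(0, 3, k=3)): [E, D, B, F, A, G, C]
After 3 (rotate_left(0, 3, k=2)): [B, F, E, D, A, G, C]
After 4 (swap(5, 3)): [B, F, E, G, A, D, C]
After 5 (rotate_left(1, 5, k=3)): [B, A, D, F, E, G, C]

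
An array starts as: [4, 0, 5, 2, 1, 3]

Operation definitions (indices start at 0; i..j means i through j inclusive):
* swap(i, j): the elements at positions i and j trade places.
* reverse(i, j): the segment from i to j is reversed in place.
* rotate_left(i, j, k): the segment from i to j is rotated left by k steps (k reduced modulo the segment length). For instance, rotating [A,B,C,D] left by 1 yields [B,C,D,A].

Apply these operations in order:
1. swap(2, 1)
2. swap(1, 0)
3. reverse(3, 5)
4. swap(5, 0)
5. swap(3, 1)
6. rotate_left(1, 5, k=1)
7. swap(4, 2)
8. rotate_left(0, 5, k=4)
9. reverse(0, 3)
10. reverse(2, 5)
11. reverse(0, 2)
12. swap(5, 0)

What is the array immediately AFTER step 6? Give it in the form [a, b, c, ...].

Answer: [2, 0, 4, 1, 5, 3]

Derivation:
After 1 (swap(2, 1)): [4, 5, 0, 2, 1, 3]
After 2 (swap(1, 0)): [5, 4, 0, 2, 1, 3]
After 3 (reverse(3, 5)): [5, 4, 0, 3, 1, 2]
After 4 (swap(5, 0)): [2, 4, 0, 3, 1, 5]
After 5 (swap(3, 1)): [2, 3, 0, 4, 1, 5]
After 6 (rotate_left(1, 5, k=1)): [2, 0, 4, 1, 5, 3]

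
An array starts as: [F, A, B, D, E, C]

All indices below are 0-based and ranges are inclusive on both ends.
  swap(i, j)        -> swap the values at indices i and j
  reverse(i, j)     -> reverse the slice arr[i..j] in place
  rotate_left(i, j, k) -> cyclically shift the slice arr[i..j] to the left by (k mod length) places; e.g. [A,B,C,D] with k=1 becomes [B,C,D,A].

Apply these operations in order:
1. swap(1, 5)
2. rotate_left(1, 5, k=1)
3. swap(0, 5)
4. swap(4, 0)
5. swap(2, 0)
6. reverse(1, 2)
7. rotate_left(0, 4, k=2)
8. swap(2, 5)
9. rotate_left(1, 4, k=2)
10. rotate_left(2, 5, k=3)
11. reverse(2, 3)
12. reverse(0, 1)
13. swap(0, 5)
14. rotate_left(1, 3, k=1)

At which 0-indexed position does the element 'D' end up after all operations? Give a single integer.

Answer: 5

Derivation:
After 1 (swap(1, 5)): [F, C, B, D, E, A]
After 2 (rotate_left(1, 5, k=1)): [F, B, D, E, A, C]
After 3 (swap(0, 5)): [C, B, D, E, A, F]
After 4 (swap(4, 0)): [A, B, D, E, C, F]
After 5 (swap(2, 0)): [D, B, A, E, C, F]
After 6 (reverse(1, 2)): [D, A, B, E, C, F]
After 7 (rotate_left(0, 4, k=2)): [B, E, C, D, A, F]
After 8 (swap(2, 5)): [B, E, F, D, A, C]
After 9 (rotate_left(1, 4, k=2)): [B, D, A, E, F, C]
After 10 (rotate_left(2, 5, k=3)): [B, D, C, A, E, F]
After 11 (reverse(2, 3)): [B, D, A, C, E, F]
After 12 (reverse(0, 1)): [D, B, A, C, E, F]
After 13 (swap(0, 5)): [F, B, A, C, E, D]
After 14 (rotate_left(1, 3, k=1)): [F, A, C, B, E, D]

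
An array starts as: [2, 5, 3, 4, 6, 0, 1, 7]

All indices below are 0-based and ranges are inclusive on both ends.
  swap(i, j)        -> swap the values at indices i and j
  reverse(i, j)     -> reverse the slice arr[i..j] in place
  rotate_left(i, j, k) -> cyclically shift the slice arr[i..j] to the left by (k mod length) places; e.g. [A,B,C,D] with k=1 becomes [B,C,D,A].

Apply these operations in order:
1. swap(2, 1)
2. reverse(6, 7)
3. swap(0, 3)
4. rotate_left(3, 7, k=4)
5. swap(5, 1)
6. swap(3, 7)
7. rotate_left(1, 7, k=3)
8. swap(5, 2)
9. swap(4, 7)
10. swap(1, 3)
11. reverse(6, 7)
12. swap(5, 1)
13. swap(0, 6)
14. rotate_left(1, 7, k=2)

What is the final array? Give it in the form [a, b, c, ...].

Answer: [1, 2, 7, 0, 4, 5, 3, 6]

Derivation:
After 1 (swap(2, 1)): [2, 3, 5, 4, 6, 0, 1, 7]
After 2 (reverse(6, 7)): [2, 3, 5, 4, 6, 0, 7, 1]
After 3 (swap(0, 3)): [4, 3, 5, 2, 6, 0, 7, 1]
After 4 (rotate_left(3, 7, k=4)): [4, 3, 5, 1, 2, 6, 0, 7]
After 5 (swap(5, 1)): [4, 6, 5, 1, 2, 3, 0, 7]
After 6 (swap(3, 7)): [4, 6, 5, 7, 2, 3, 0, 1]
After 7 (rotate_left(1, 7, k=3)): [4, 2, 3, 0, 1, 6, 5, 7]
After 8 (swap(5, 2)): [4, 2, 6, 0, 1, 3, 5, 7]
After 9 (swap(4, 7)): [4, 2, 6, 0, 7, 3, 5, 1]
After 10 (swap(1, 3)): [4, 0, 6, 2, 7, 3, 5, 1]
After 11 (reverse(6, 7)): [4, 0, 6, 2, 7, 3, 1, 5]
After 12 (swap(5, 1)): [4, 3, 6, 2, 7, 0, 1, 5]
After 13 (swap(0, 6)): [1, 3, 6, 2, 7, 0, 4, 5]
After 14 (rotate_left(1, 7, k=2)): [1, 2, 7, 0, 4, 5, 3, 6]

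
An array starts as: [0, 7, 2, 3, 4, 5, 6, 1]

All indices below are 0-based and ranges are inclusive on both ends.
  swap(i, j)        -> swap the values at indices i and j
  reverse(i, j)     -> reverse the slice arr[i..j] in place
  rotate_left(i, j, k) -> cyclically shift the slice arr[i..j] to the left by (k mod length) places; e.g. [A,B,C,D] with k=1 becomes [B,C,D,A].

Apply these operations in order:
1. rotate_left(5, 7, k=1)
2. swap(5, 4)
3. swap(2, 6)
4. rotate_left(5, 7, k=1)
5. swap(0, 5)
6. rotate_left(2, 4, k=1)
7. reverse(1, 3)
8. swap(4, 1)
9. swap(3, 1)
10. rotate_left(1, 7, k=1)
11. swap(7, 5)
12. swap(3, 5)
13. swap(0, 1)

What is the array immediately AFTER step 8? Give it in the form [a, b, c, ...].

Answer: [2, 1, 3, 7, 6, 0, 5, 4]

Derivation:
After 1 (rotate_left(5, 7, k=1)): [0, 7, 2, 3, 4, 6, 1, 5]
After 2 (swap(5, 4)): [0, 7, 2, 3, 6, 4, 1, 5]
After 3 (swap(2, 6)): [0, 7, 1, 3, 6, 4, 2, 5]
After 4 (rotate_left(5, 7, k=1)): [0, 7, 1, 3, 6, 2, 5, 4]
After 5 (swap(0, 5)): [2, 7, 1, 3, 6, 0, 5, 4]
After 6 (rotate_left(2, 4, k=1)): [2, 7, 3, 6, 1, 0, 5, 4]
After 7 (reverse(1, 3)): [2, 6, 3, 7, 1, 0, 5, 4]
After 8 (swap(4, 1)): [2, 1, 3, 7, 6, 0, 5, 4]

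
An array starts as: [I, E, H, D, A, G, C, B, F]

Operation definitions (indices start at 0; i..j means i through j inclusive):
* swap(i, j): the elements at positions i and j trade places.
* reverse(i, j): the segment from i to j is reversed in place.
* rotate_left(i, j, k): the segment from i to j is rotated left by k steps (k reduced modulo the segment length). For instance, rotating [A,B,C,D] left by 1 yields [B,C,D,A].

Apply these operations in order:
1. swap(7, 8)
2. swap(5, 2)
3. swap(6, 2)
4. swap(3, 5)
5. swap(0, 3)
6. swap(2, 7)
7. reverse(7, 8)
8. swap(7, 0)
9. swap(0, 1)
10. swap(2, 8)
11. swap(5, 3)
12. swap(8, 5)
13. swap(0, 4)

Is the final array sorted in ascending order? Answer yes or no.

Answer: yes

Derivation:
After 1 (swap(7, 8)): [I, E, H, D, A, G, C, F, B]
After 2 (swap(5, 2)): [I, E, G, D, A, H, C, F, B]
After 3 (swap(6, 2)): [I, E, C, D, A, H, G, F, B]
After 4 (swap(3, 5)): [I, E, C, H, A, D, G, F, B]
After 5 (swap(0, 3)): [H, E, C, I, A, D, G, F, B]
After 6 (swap(2, 7)): [H, E, F, I, A, D, G, C, B]
After 7 (reverse(7, 8)): [H, E, F, I, A, D, G, B, C]
After 8 (swap(7, 0)): [B, E, F, I, A, D, G, H, C]
After 9 (swap(0, 1)): [E, B, F, I, A, D, G, H, C]
After 10 (swap(2, 8)): [E, B, C, I, A, D, G, H, F]
After 11 (swap(5, 3)): [E, B, C, D, A, I, G, H, F]
After 12 (swap(8, 5)): [E, B, C, D, A, F, G, H, I]
After 13 (swap(0, 4)): [A, B, C, D, E, F, G, H, I]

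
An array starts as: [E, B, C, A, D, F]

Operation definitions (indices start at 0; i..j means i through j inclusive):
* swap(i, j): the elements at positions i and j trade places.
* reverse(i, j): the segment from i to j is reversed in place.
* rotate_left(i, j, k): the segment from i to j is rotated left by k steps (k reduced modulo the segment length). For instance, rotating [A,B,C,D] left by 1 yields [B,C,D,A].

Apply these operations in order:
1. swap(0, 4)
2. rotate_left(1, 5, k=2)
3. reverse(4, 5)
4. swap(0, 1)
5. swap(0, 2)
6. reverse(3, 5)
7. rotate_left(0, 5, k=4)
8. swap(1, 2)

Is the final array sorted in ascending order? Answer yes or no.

After 1 (swap(0, 4)): [D, B, C, A, E, F]
After 2 (rotate_left(1, 5, k=2)): [D, A, E, F, B, C]
After 3 (reverse(4, 5)): [D, A, E, F, C, B]
After 4 (swap(0, 1)): [A, D, E, F, C, B]
After 5 (swap(0, 2)): [E, D, A, F, C, B]
After 6 (reverse(3, 5)): [E, D, A, B, C, F]
After 7 (rotate_left(0, 5, k=4)): [C, F, E, D, A, B]
After 8 (swap(1, 2)): [C, E, F, D, A, B]

Answer: no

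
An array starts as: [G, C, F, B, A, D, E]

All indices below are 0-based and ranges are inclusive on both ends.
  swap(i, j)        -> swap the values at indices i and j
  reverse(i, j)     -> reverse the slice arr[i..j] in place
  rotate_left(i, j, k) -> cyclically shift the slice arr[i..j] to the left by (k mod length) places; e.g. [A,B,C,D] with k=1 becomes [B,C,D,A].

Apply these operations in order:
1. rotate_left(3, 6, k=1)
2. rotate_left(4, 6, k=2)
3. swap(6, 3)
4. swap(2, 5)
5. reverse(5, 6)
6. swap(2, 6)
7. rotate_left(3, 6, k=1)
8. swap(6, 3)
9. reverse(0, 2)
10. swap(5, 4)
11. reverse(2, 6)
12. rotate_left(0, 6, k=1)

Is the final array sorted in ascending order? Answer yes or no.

After 1 (rotate_left(3, 6, k=1)): [G, C, F, A, D, E, B]
After 2 (rotate_left(4, 6, k=2)): [G, C, F, A, B, D, E]
After 3 (swap(6, 3)): [G, C, F, E, B, D, A]
After 4 (swap(2, 5)): [G, C, D, E, B, F, A]
After 5 (reverse(5, 6)): [G, C, D, E, B, A, F]
After 6 (swap(2, 6)): [G, C, F, E, B, A, D]
After 7 (rotate_left(3, 6, k=1)): [G, C, F, B, A, D, E]
After 8 (swap(6, 3)): [G, C, F, E, A, D, B]
After 9 (reverse(0, 2)): [F, C, G, E, A, D, B]
After 10 (swap(5, 4)): [F, C, G, E, D, A, B]
After 11 (reverse(2, 6)): [F, C, B, A, D, E, G]
After 12 (rotate_left(0, 6, k=1)): [C, B, A, D, E, G, F]

Answer: no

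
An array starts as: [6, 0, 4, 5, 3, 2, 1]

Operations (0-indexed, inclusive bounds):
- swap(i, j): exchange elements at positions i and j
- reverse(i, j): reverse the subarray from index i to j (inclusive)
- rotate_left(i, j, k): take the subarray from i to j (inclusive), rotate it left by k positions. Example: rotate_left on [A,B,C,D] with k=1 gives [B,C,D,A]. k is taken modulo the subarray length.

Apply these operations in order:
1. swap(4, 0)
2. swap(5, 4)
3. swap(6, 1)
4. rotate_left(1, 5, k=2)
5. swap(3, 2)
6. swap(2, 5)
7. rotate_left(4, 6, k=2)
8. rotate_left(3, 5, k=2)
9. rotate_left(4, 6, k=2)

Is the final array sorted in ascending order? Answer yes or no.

After 1 (swap(4, 0)): [3, 0, 4, 5, 6, 2, 1]
After 2 (swap(5, 4)): [3, 0, 4, 5, 2, 6, 1]
After 3 (swap(6, 1)): [3, 1, 4, 5, 2, 6, 0]
After 4 (rotate_left(1, 5, k=2)): [3, 5, 2, 6, 1, 4, 0]
After 5 (swap(3, 2)): [3, 5, 6, 2, 1, 4, 0]
After 6 (swap(2, 5)): [3, 5, 4, 2, 1, 6, 0]
After 7 (rotate_left(4, 6, k=2)): [3, 5, 4, 2, 0, 1, 6]
After 8 (rotate_left(3, 5, k=2)): [3, 5, 4, 1, 2, 0, 6]
After 9 (rotate_left(4, 6, k=2)): [3, 5, 4, 1, 6, 2, 0]

Answer: no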